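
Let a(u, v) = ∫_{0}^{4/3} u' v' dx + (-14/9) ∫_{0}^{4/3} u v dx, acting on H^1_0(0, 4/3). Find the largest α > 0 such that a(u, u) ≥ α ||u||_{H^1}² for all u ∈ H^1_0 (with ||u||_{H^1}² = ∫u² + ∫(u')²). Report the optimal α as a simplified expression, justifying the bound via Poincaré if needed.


α = (-224 + 81*π^2)/(9*(16 + 9*π^2))

Coercivity of a(·,·) on H^1_0(0, 4/3) means a(u, u) ≥ α ||u||_{H^1}² for every u ∈ H^1_0.
The interval has length L = 4/3, and Poincaré/coercivity depend only on L. Here a(u, u) = ∫(u')² + (-14/9)·∫u².
Here c = -14/9 < 0 with |c| < (π/L)² = 9*π^2/16, so coercivity still holds. The condition a(u,u) ≥ α||u||_{H^1}² reads (1−α)∫(u')² ≥ (α−c)∫u². Any admissible α is ≤ 1 (rapidly oscillating u have ∫u²/∫(u')² → 0), and α = 1 would force 0 ≥ (1−c)∫u², impossible since c < 1; so 1−α > 0. By the sharp Poincaré inequality on H^1_0 of an interval of length L, ∫(u')² ≥ (π/L)²∫u² with equality for the first sine mode sin(π(x−x₀)/L) (x₀ the left endpoint), so the inequality holds for all u iff (1−α)(π/L)² ≥ α − c, i.e. α ≤ ((π/L)² + c)/((π/L)² + 1) = (1 + c(L/π)²)/(1 + (L/π)²). (Direct route, valid since c ≤ 0: Poincaré gives c∫u² ≥ c(L/π)²∫(u')², so a(u,u) ≥ (1 + c(L/π)²)∫(u')², while ||u||_{H^1}² ≤ (1 + (L/π)²)∫(u')²; dividing yields the same α.) With (π/L)² = 9*π^2/16 and c = -14/9, the largest admissible constant is α = ((π/L)² + c)/((π/L)² + 1).
Simplifying, α = (-224 + 81*π^2)/(9*(16 + 9*π^2)).


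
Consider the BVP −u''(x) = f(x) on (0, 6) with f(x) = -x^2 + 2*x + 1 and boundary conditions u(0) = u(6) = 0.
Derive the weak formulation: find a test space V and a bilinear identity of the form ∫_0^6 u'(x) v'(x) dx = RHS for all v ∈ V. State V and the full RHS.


V = H^1_0(0, 6) (so v(0) = v(6) = 0); weak form: ∫_0^6 u'v' dx = ∫_0^6 (-x^2 + 2*x + 1) v dx for all v ∈ V.

Multiply both sides by a test function v and integrate from 0 to 6:
  ∫_0^6 −u''(x) v(x) dx = ∫_0^6 f(x) v(x) dx.
Integrate the LHS by parts once:
  ∫_0^6 −u'' v dx = −[u'(x) v(x)]_0^6 + ∫_0^6 u'(x) v'(x) dx.
Thus ∫_0^6 u'(x) v'(x) dx = ∫_0^6 f(x) v(x) dx + [u'(x) v(x)]_0^6.
Choose V so that boundary terms are either known or forced to vanish.
u is Dirichlet: u(0) = u(6) = 0. Let V = H^1_0(0, 6); then v(0) = v(6) = 0, and [u' v]_0^6 = 0.
Weak formulation: find u (satisfying any essential BC) such that ∫_0^6 u'(x) v'(x) dx = ∫_0^6 f v dx for all v ∈ V.
Substituting f(x) = -x^2 + 2*x + 1, the right-hand side is ∫_0^6 (-x^2 + 2*x + 1) v dx.


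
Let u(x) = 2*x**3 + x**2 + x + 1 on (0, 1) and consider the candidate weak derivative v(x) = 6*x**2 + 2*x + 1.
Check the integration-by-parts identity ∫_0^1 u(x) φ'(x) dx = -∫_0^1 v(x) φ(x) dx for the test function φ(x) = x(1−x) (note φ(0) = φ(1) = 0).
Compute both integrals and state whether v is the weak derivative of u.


LHS = -19/30, RHS = -19/30. Yes, v = u' weakly.

u(x) = 2*x**3 + x**2 + x + 1, classical derivative u'(x) = 6*x**2 + 2*x + 1.
φ(x) = x(1−x), so φ'(x) = 1 - 2*x.
Note φ(0) = φ(1) = 0, so the boundary term u·φ vanishes.
LHS = ∫_0^1 u(x) φ'(x) dx = ∫_0^1 (-4*x^4 - x^2 - x + 1) dx. Term by term:
  ∫_0^1 -4*x^4 dx = -4/5;  ∫_0^1 -x^2 dx = -1/3;  ∫_0^1 -x dx = -1/2;
  ∫_0^1 1 dx = 1.
Sum: -4/5 − 1/3 − 1/2 + 1 = -19/30.
So LHS = -19/30.
∫_0^1 v(x) φ(x) dx = ∫_0^1 (-6*x^4 + 4*x^3 + x^2 + x) dx. Term by term:
  ∫_0^1 -6*x^4 dx = -6/5;  ∫_0^1 4*x^3 dx = 1;  ∫_0^1 x^2 dx = 1/3;
  ∫_0^1 x dx = 1/2.
Sum: -6/5 + 1 + 1/3 + 1/2 = 19/30.
So RHS = -∫_0^1 v(x) φ(x) dx = -19/30.
LHS = RHS, so the identity holds for this test φ.
Moreover u is smooth here and v(x) = u'(x) = 6*x**2 + 2*x + 1 pointwise, so the identity holds for every test function. Hence v is the weak derivative of u.


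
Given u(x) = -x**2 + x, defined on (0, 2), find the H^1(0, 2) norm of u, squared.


||u||_{H^1}^2 = 86/15

The H^1 norm (squared) on an interval (0, L) is
  ||u||_{H^1}^2 = ∫_0^L u(x)^2 dx + ∫_0^L u'(x)^2 dx.
Compute u'(x) = 1 - 2*x.
Then u(x)^2 = x**4 - 2*x**3 + x**2 and u'(x)^2 = 4*x**2 - 4*x + 1.
Integrate each monomial from 0 to 2 using ∫_0^2 c·x^n dx = c·2^(n+1)/(n+1):
  ∫_0^2 u(x)^2 dx = ∫_0^2 (x^4 - 2*x^3 + x^2) dx. Term by term:
    ∫_0^2 x^4 dx = 32/5;  ∫_0^2 -2*x^3 dx = -8;  ∫_0^2 x^2 dx = 8/3.
  Sum: 32/5 − 8 + 8/3 = 16/15.
  ∫_0^2 u'(x)^2 dx = ∫_0^2 (4*x^2 - 4*x + 1) dx. Term by term:
    ∫_0^2 4*x^2 dx = 32/3;  ∫_0^2 -4*x dx = -8;  ∫_0^2 1 dx = 2.
  Sum: 32/3 − 8 + 2 = 14/3.
Adding: ||u||_{H^1}^2 = 16/15 + 14/3 = 86/15.


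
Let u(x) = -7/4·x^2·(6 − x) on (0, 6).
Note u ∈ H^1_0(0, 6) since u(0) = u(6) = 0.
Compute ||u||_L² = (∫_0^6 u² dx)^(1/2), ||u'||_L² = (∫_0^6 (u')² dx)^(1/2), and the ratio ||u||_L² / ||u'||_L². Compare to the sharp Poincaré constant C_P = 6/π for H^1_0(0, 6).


||u||_L² / ||u'||_L² = 3*sqrt(14)/7 < C_P = 6/π.

u(x) = -7/4·x^2·(6 − x), so u'(x) = 21*x*(x - 4)/4.
u(x) = -7/4·x^2·(6 − x) vanishes at x = 0 and x = 6, so u ∈ H^1_0(0, 6). Differentiate via the product rule and integrate the resulting polynomials term by term.
  ∫_0^6 u² dx = ∫_0^6 (49*x^6/16 - 147*x^5/4 + 441*x^4/4) dx. Term by term:
    ∫_0^6 49*x^6/16 dx = 122472;  ∫_0^6 -147*x^5/4 dx = -285768;  ∫_0^6 441*x^4/4 dx = 857304/5.
  Sum: 122472 − 285768 + 857304/5 = 40824/5.
  ∫_0^6 (u')² dx = ∫_0^6 (441*x^4/16 - 441*x^3/2 + 441*x^2) dx. Term by term:
    ∫_0^6 441*x^4/16 dx = 214326/5;  ∫_0^6 -441*x^3/2 dx = -71442;  ∫_0^6 441*x^2 dx = 31752.
  Sum: 214326/5 − 71442 + 31752 = 15876/5.
∫_0^6 u² dx = 40824/5, so ||u||_L² = 54*sqrt(70)/5.
∫_0^6 (u')² dx = 15876/5, so ||u'||_L² = 126*sqrt(5)/5.
Ratio ||u||_L² / ||u'||_L² = 3*sqrt(14)/7.
Sharp Poincaré constant on H^1_0(0, 6) is C_P = L/π = 6/π, achieved by sin(π/6·x).
A polynomial bump cannot attain the sharp Poincaré constant (only the first sine eigenfunction does), so the ratio is strictly less than C_P, consistent with ||u||_L² ≤ C_P ||u'||_L².


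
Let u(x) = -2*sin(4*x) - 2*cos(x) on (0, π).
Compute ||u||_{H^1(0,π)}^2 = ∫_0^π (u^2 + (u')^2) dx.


||u||_{H^1(0,π)}^2 = 128/15 + 38*π

u'(x) = 2*sin(x) - 8*cos(4*x).
Expand u² and (u')² and integrate term by term on (0, π), using: for integers n ≥ 1, ∫_0^π sin²(nx) dx = ∫_0^π cos²(nx) dx = π/2; for n ≠ n', ∫_0^π sin(nx)sin(n'x) dx = ∫_0^π cos(nx)cos(n'x) dx = 0; and by product-to-sum, ∫_0^π sin(nx)cos(n'x) dx = ½∫_0^π [sin((n+n')x) + sin((n−n')x)] dx, which is 0 when n+n' is even and 2n/(n²−n'²) when n+n' is odd (it need not vanish on (0, π)).
  u² squared terms: (-2)²·∫cos(x)² dx = 4·π/2 = 2*π;  (-2)²·∫sin(4x)² dx = 4·π/2 = 2*π.
  u² cross terms: 2·(-2)·(-2)·∫cos(x)·sin(4x) dx = 8·(8/15) = 64/15.
  So ∫_0^π u² dx = 2*π + 2*π + 64/15 = 64/15 + 4*π.
  (u')² squared terms: (-8)²·∫cos(4x)² dx = 64·π/2 = 32*π;  (2)²·∫sin(x)² dx = 4·π/2 = 2*π.
  (u')² cross terms: 2·(-8)·(2)·∫cos(4x)·sin(x) dx = -32·(-2/15) = 64/15.
  So ∫_0^π (u')² dx = 32*π + 2*π + 64/15 = 64/15 + 34*π.
||u||_{H^1}^2 = (64/15 + 4*π) + (64/15 + 34*π) = 128/15 + 38*π.


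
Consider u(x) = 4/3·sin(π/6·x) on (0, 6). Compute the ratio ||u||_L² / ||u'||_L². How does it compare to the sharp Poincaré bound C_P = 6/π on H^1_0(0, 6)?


||u||_L² / ||u'||_L² = 6/π = C_P.

u(x) = 4/3·sin(π/6·x), so u'(x) = 2*π*cos(π*x/6)/9.
Writing u(x) = A·sin(kπx/L) with A = 4/3 and k = 1, use ∫_0^L sin²(kπx/L) dx = L/2 and ∫_0^L cos²(kπx/L) dx = L/2.
u² = 16/9·sin²(π/6·x) and (u')² = 4*π^2/81·cos²(π/6·x), and each of sin², cos² integrates to L/2 = 3 over (0, 6).
∫_0^6 u² dx = 16/3, so ||u||_L² = 4*sqrt(3)/3.
∫_0^6 (u')² dx = 4*π^2/27, so ||u'||_L² = 2*sqrt(3)*π/9.
Ratio ||u||_L² / ||u'||_L² = 6/π.
Sharp Poincaré constant on H^1_0(0, 6) is C_P = L/π = 6/π, achieved by sin(π/6·x).
This is the k = 1 eigenfunction (up to amplitude), so the ratio equals the sharp Poincaré constant exactly.


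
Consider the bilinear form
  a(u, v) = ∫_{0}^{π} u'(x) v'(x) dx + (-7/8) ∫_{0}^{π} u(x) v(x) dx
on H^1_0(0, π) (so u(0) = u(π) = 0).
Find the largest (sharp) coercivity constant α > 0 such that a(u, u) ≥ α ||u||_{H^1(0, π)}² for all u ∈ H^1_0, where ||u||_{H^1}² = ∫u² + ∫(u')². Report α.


α = 1/16

Coercivity of a(·,·) on H^1_0(0, π) means a(u, u) ≥ α ||u||_{H^1}² for every u ∈ H^1_0.
The interval has length L = π, and Poincaré/coercivity depend only on L. Here a(u, u) = ∫(u')² + (-7/8)·∫u².
Here c = -7/8 < 0 with |c| < (π/L)² = 1, so coercivity still holds. The condition a(u,u) ≥ α||u||_{H^1}² reads (1−α)∫(u')² ≥ (α−c)∫u². Any admissible α is ≤ 1 (rapidly oscillating u have ∫u²/∫(u')² → 0), and α = 1 would force 0 ≥ (1−c)∫u², impossible since c < 1; so 1−α > 0. By the sharp Poincaré inequality on H^1_0 of an interval of length L, ∫(u')² ≥ (π/L)²∫u² with equality for the first sine mode sin(π(x−x₀)/L) (x₀ the left endpoint), so the inequality holds for all u iff (1−α)(π/L)² ≥ α − c, i.e. α ≤ ((π/L)² + c)/((π/L)² + 1) = (1 + c(L/π)²)/(1 + (L/π)²). (Direct route, valid since c ≤ 0: Poincaré gives c∫u² ≥ c(L/π)²∫(u')², so a(u,u) ≥ (1 + c(L/π)²)∫(u')², while ||u||_{H^1}² ≤ (1 + (L/π)²)∫(u')²; dividing yields the same α.) With (π/L)² = 1 and c = -7/8, the largest admissible constant is α = ((π/L)² + c)/((π/L)² + 1).
Simplifying, α = 1/16.


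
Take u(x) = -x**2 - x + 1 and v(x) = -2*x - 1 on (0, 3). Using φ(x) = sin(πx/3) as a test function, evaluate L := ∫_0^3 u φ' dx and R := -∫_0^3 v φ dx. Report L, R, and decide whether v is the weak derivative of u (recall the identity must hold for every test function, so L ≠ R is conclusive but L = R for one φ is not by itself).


LHS = 24/π, RHS = 24/π. Yes, v = u' weakly.

u(x) = -x**2 - x + 1, classical derivative u'(x) = -2*x - 1.
φ(x) = sin(πx/3), so φ'(x) = π*cos(π*x/3)/3.
Note φ(0) = φ(3) = 0, so the boundary term u·φ vanishes.
LHS = ∫_0^3 u(x) φ'(x) dx = ∫_0^3 (-π*x^2*cos(π*x/3)/3 - π*x*cos(π*x/3)/3 + π*cos(π*x/3)/3) dx. Term by term:
  ∫_0^3 π*cos(π*x/3)/3 dx = 0;  ∫_0^3 -π*x*cos(π*x/3)/3 dx = 6/π;  ∫_0^3 -π*x^2*cos(π*x/3)/3 dx = 18/π.
Sum: 0 + 6/π + 18/π = 24/π.
So LHS = 24/π.
∫_0^3 v(x) φ(x) dx = ∫_0^3 (-2*x*sin(π*x/3) - sin(π*x/3)) dx. Term by term:
  ∫_0^3 -sin(π*x/3) dx = -6/π;  ∫_0^3 -2*x*sin(π*x/3) dx = -18/π.
Sum: -6/π − 18/π = -24/π.
So RHS = -∫_0^3 v(x) φ(x) dx = 24/π.
LHS = RHS, so the identity holds for this test φ.
Moreover u is smooth here and v(x) = u'(x) = -2*x - 1 pointwise, so the identity holds for every test function. Hence v is the weak derivative of u.


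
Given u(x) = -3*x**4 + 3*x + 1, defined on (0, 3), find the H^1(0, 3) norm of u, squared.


||u||_{H^1}^2 = 2130594/35

The H^1 norm (squared) on an interval (0, L) is
  ||u||_{H^1}^2 = ∫_0^L u(x)^2 dx + ∫_0^L u'(x)^2 dx.
Compute u'(x) = 3 - 12*x**3.
Then u(x)^2 = 9*x**8 - 18*x**5 - 6*x**4 + 9*x**2 + 6*x + 1 and u'(x)^2 = 144*x**6 - 72*x**3 + 9.
Integrate each monomial from 0 to 3 using ∫_0^3 c·x^n dx = c·3^(n+1)/(n+1):
  ∫_0^3 u(x)^2 dx = ∫_0^3 (9*x^8 - 18*x^5 - 6*x^4 + 9*x^2 + 6*x + 1) dx. Term by term:
    ∫_0^3 9*x^8 dx = 19683;  ∫_0^3 -18*x^5 dx = -2187;  ∫_0^3 -6*x^4 dx = -1458/5;
    ∫_0^3 9*x^2 dx = 81;  ∫_0^3 6*x dx = 27;  ∫_0^3 1 dx = 3.
  Sum: 19683 − 2187 − 1458/5 + 81 + 27 + 3 = 86577/5.
  ∫_0^3 u'(x)^2 dx = ∫_0^3 (144*x^6 - 72*x^3 + 9) dx. Term by term:
    ∫_0^3 144*x^6 dx = 314928/7;  ∫_0^3 -72*x^3 dx = -1458;  ∫_0^3 9 dx = 27.
  Sum: 314928/7 − 1458 + 27 = 304911/7.
Adding: ||u||_{H^1}^2 = 86577/5 + 304911/7 = 2130594/35.


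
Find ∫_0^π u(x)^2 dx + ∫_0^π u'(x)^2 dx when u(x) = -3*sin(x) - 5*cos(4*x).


||u||_{H^1(0,π)}^2 = -68 + 443*π/2

u'(x) = 20*sin(4*x) - 3*cos(x).
Expand u² and (u')² and integrate term by term on (0, π), using: for integers n ≥ 1, ∫_0^π sin²(nx) dx = ∫_0^π cos²(nx) dx = π/2; for n ≠ n', ∫_0^π sin(nx)sin(n'x) dx = ∫_0^π cos(nx)cos(n'x) dx = 0; and by product-to-sum, ∫_0^π sin(nx)cos(n'x) dx = ½∫_0^π [sin((n+n')x) + sin((n−n')x)] dx, which is 0 when n+n' is even and 2n/(n²−n'²) when n+n' is odd (it need not vanish on (0, π)).
  u² squared terms: (-5)²·∫cos(4x)² dx = 25·π/2 = 25*π/2;  (-3)²·∫sin(x)² dx = 9·π/2 = 9*π/2.
  u² cross terms: 2·(-5)·(-3)·∫cos(4x)·sin(x) dx = 30·(-2/15) = -4.
  So ∫_0^π u² dx = 25*π/2 + 9*π/2 − 4 = -4 + 17*π.
  (u')² squared terms: (-3)²·∫cos(x)² dx = 9·π/2 = 9*π/2;  (20)²·∫sin(4x)² dx = 400·π/2 = 200*π.
  (u')² cross terms: 2·(-3)·(20)·∫cos(x)·sin(4x) dx = -120·(8/15) = -64.
  So ∫_0^π (u')² dx = 9*π/2 + 200*π − 64 = -64 + 409*π/2.
||u||_{H^1}^2 = (-4 + 17*π) + (-64 + 409*π/2) = -68 + 443*π/2.


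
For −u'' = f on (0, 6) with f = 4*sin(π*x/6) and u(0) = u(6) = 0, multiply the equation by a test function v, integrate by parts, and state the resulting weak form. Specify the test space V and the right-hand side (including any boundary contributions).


V = H^1_0(0, 6) (so v(0) = v(6) = 0); weak form: ∫_0^6 u'v' dx = ∫_0^6 (4*sin(π*x/6)) v dx for all v ∈ V.

Multiply both sides by a test function v and integrate from 0 to 6:
  ∫_0^6 −u''(x) v(x) dx = ∫_0^6 f(x) v(x) dx.
Integrate the LHS by parts once:
  ∫_0^6 −u'' v dx = −[u'(x) v(x)]_0^6 + ∫_0^6 u'(x) v'(x) dx.
Thus ∫_0^6 u'(x) v'(x) dx = ∫_0^6 f(x) v(x) dx + [u'(x) v(x)]_0^6.
Choose V so that boundary terms are either known or forced to vanish.
u is Dirichlet: u(0) = u(6) = 0. Let V = H^1_0(0, 6); then v(0) = v(6) = 0, and [u' v]_0^6 = 0.
Weak formulation: find u (satisfying any essential BC) such that ∫_0^6 u'(x) v'(x) dx = ∫_0^6 f v dx for all v ∈ V.
Substituting f(x) = 4*sin(π*x/6), the right-hand side is ∫_0^6 (4*sin(π*x/6)) v dx.


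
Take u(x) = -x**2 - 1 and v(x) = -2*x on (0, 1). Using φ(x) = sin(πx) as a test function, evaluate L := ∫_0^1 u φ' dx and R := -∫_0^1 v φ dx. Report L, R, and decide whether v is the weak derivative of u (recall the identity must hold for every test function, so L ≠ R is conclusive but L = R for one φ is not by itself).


LHS = 2/π, RHS = 2/π. Yes, v = u' weakly.

u(x) = -x**2 - 1, classical derivative u'(x) = -2*x.
φ(x) = sin(πx), so φ'(x) = π*cos(π*x).
Note φ(0) = φ(1) = 0, so the boundary term u·φ vanishes.
LHS = ∫_0^1 u(x) φ'(x) dx = ∫_0^1 (-π*x^2*cos(π*x) - π*cos(π*x)) dx. Term by term:
  ∫_0^1 -π*cos(π*x) dx = 0;  ∫_0^1 -π*x^2*cos(π*x) dx = 2/π.
Sum: 0 + 2/π = 2/π.
So LHS = 2/π.
∫_0^1 v(x) φ(x) dx = ∫_0^1 (-2*x*sin(π*x)) dx. Term by term:
  ∫_0^1 -2*x*sin(π*x) dx = -2/π.
So RHS = -∫_0^1 v(x) φ(x) dx = 2/π.
LHS = RHS, so the identity holds for this test φ.
Moreover u is smooth here and v(x) = u'(x) = -2*x pointwise, so the identity holds for every test function. Hence v is the weak derivative of u.


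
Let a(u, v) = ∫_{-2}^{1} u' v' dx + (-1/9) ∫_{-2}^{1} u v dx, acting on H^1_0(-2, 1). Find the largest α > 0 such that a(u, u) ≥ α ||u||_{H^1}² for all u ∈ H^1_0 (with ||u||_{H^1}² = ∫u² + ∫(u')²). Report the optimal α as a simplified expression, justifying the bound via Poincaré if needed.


α = (-1 + π^2)/(9 + π^2)

Coercivity of a(·,·) on H^1_0(-2, 1) means a(u, u) ≥ α ||u||_{H^1}² for every u ∈ H^1_0.
The interval has length L = 3, and Poincaré/coercivity depend only on L. Here a(u, u) = ∫(u')² + (-1/9)·∫u².
Here c = -1/9 < 0 with |c| < (π/L)² = π^2/9, so coercivity still holds. The condition a(u,u) ≥ α||u||_{H^1}² reads (1−α)∫(u')² ≥ (α−c)∫u². Any admissible α is ≤ 1 (rapidly oscillating u have ∫u²/∫(u')² → 0), and α = 1 would force 0 ≥ (1−c)∫u², impossible since c < 1; so 1−α > 0. By the sharp Poincaré inequality on H^1_0 of an interval of length L, ∫(u')² ≥ (π/L)²∫u² with equality for the first sine mode sin(π(x−x₀)/L) (x₀ the left endpoint), so the inequality holds for all u iff (1−α)(π/L)² ≥ α − c, i.e. α ≤ ((π/L)² + c)/((π/L)² + 1) = (1 + c(L/π)²)/(1 + (L/π)²). (Direct route, valid since c ≤ 0: Poincaré gives c∫u² ≥ c(L/π)²∫(u')², so a(u,u) ≥ (1 + c(L/π)²)∫(u')², while ||u||_{H^1}² ≤ (1 + (L/π)²)∫(u')²; dividing yields the same α.) With (π/L)² = π^2/9 and c = -1/9, the largest admissible constant is α = ((π/L)² + c)/((π/L)² + 1).
Simplifying, α = (-1 + π^2)/(9 + π^2).


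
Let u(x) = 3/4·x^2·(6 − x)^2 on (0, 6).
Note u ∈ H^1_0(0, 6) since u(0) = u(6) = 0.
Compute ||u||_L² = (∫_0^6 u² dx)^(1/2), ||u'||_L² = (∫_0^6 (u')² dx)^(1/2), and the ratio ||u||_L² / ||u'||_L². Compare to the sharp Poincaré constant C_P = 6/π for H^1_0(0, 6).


||u||_L² / ||u'||_L² = sqrt(3) < C_P = 6/π.

u(x) = 3/4·x^2·(6 − x)^2, so u'(x) = 3*x*(x - 6)*(x - 3).
u(x) = 3/4·x^2·(6 − x)^2 vanishes at x = 0 and x = 6, so u ∈ H^1_0(0, 6). Differentiate via the product rule and integrate the resulting polynomials term by term.
  ∫_0^6 u² dx = ∫_0^6 (9*x^8/16 - 27*x^7/2 + 243*x^6/2 - 486*x^5 + 729*x^4) dx. Term by term:
    ∫_0^6 9*x^8/16 dx = 629856;  ∫_0^6 -27*x^7/2 dx = -2834352;  ∫_0^6 243*x^6/2 dx = 34012224/7;
    ∫_0^6 -486*x^5 dx = -3779136;  ∫_0^6 729*x^4 dx = 5668704/5.
  Sum: 629856 − 2834352 + 34012224/7 − 3779136 + 5668704/5 = 314928/35.
  ∫_0^6 (u')² dx = ∫_0^6 (9*x^6 - 162*x^5 + 1053*x^4 - 2916*x^3 + 2916*x^2) dx. Term by term:
    ∫_0^6 9*x^6 dx = 2519424/7;  ∫_0^6 -162*x^5 dx = -1259712;  ∫_0^6 1053*x^4 dx = 8188128/5;
    ∫_0^6 -2916*x^3 dx = -944784;  ∫_0^6 2916*x^2 dx = 209952.
  Sum: 2519424/7 − 1259712 + 8188128/5 − 944784 + 209952 = 104976/35.
∫_0^6 u² dx = 314928/35, so ||u||_L² = 324*sqrt(105)/35.
∫_0^6 (u')² dx = 104976/35, so ||u'||_L² = 324*sqrt(35)/35.
Ratio ||u||_L² / ||u'||_L² = sqrt(3).
Sharp Poincaré constant on H^1_0(0, 6) is C_P = L/π = 6/π, achieved by sin(π/6·x).
A polynomial bump cannot attain the sharp Poincaré constant (only the first sine eigenfunction does), so the ratio is strictly less than C_P, consistent with ||u||_L² ≤ C_P ||u'||_L².


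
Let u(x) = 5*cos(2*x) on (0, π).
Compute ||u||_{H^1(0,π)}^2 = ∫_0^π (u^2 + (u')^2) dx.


||u||_{H^1(0,π)}^2 = 125*π/2

u'(x) = -10*sin(2*x).
Expand u² and (u')² and integrate term by term on (0, π), using: for integers n ≥ 1, ∫_0^π sin²(nx) dx = ∫_0^π cos²(nx) dx = π/2; for n ≠ n', ∫_0^π sin(nx)sin(n'x) dx = ∫_0^π cos(nx)cos(n'x) dx = 0; and by product-to-sum, ∫_0^π sin(nx)cos(n'x) dx = ½∫_0^π [sin((n+n')x) + sin((n−n')x)] dx, which is 0 when n+n' is even and 2n/(n²−n'²) when n+n' is odd (it need not vanish on (0, π)).
  u² squared terms: (5)²·∫cos(2x)² dx = 25·π/2 = 25*π/2.
  So ∫_0^π u² dx = 25*π/2.
  (u')² squared terms: (-10)²·∫sin(2x)² dx = 100·π/2 = 50*π.
  So ∫_0^π (u')² dx = 50*π.
||u||_{H^1}^2 = (25*π/2) + (50*π) = 125*π/2.


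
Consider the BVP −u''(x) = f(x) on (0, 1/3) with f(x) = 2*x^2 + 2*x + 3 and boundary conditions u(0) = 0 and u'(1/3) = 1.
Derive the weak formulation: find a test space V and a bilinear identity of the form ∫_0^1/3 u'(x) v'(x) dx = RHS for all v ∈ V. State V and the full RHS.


V = {v ∈ H^1(0, 1/3) : v(0) = 0} (test functions vanish at x = 0 where u is specified); weak form: ∫_0^1/3 u'v' dx = ∫_0^1/3 (2*x^2 + 2*x + 3) v dx + v(1/3) for all v ∈ V.

Multiply both sides by a test function v and integrate from 0 to 1/3:
  ∫_0^1/3 −u''(x) v(x) dx = ∫_0^1/3 f(x) v(x) dx.
Integrate the LHS by parts once:
  ∫_0^1/3 −u'' v dx = −[u'(x) v(x)]_0^1/3 + ∫_0^1/3 u'(x) v'(x) dx.
Thus ∫_0^1/3 u'(x) v'(x) dx = ∫_0^1/3 f(x) v(x) dx + [u'(x) v(x)]_0^1/3.
Choose V so that boundary terms are either known or forced to vanish.
Mixed BC: u(0) = 0 (Dirichlet) and u'(1/3) = 1 (Neumann). Define V = {v ∈ H^1(0, 1/3) : v(0) = 0}. Then [u' v]_0^1/3 = u'(1/3)·v(1/3) − u'(0)·0 = v(1/3).
Weak formulation: find u (satisfying any essential BC) such that ∫_0^1/3 u'(x) v'(x) dx = ∫_0^1/3 f v dx + v(1/3) for all v ∈ V (Dirichlet at 0 absorbed into V; Neumann datum at x = 1/3 contributes the boundary term).
Substituting f(x) = 2*x^2 + 2*x + 3, the right-hand side is ∫_0^1/3 (2*x^2 + 2*x + 3) v dx + v(1/3).


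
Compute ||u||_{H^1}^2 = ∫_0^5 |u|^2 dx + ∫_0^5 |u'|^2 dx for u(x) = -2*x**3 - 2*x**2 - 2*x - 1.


||u||_{H^1}^2 = 2249650/21

The H^1 norm (squared) on an interval (0, L) is
  ||u||_{H^1}^2 = ∫_0^L u(x)^2 dx + ∫_0^L u'(x)^2 dx.
Compute u'(x) = -6*x**2 - 4*x - 2.
Then u(x)^2 = 4*x**6 + 8*x**5 + 12*x**4 + 12*x**3 + 8*x**2 + 4*x + 1 and u'(x)^2 = 36*x**4 + 48*x**3 + 40*x**2 + 16*x + 4.
Integrate each monomial from 0 to 5 using ∫_0^5 c·x^n dx = c·5^(n+1)/(n+1):
  ∫_0^5 u(x)^2 dx = ∫_0^5 (4*x^6 + 8*x^5 + 12*x^4 + 12*x^3 + 8*x^2 + 4*x + 1) dx. Term by term:
    ∫_0^5 4*x^6 dx = 312500/7;  ∫_0^5 8*x^5 dx = 62500/3;  ∫_0^5 12*x^4 dx = 7500;
    ∫_0^5 12*x^3 dx = 1875;  ∫_0^5 8*x^2 dx = 1000/3;  ∫_0^5 4*x dx = 50;
    ∫_0^5 1 dx = 5.
  Sum: 312500/7 + 62500/3 + 7500 + 1875 + 1000/3 + 50 + 5 = 1580030/21.
  ∫_0^5 u'(x)^2 dx = ∫_0^5 (36*x^4 + 48*x^3 + 40*x^2 + 16*x + 4) dx. Term by term:
    ∫_0^5 36*x^4 dx = 22500;  ∫_0^5 48*x^3 dx = 7500;  ∫_0^5 40*x^2 dx = 5000/3;
    ∫_0^5 16*x dx = 200;  ∫_0^5 4 dx = 20.
  Sum: 22500 + 7500 + 5000/3 + 200 + 20 = 95660/3.
Adding: ||u||_{H^1}^2 = 1580030/21 + 95660/3 = 2249650/21.


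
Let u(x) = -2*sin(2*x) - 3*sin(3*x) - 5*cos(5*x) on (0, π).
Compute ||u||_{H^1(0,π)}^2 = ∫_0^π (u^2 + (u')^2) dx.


||u||_{H^1(0,π)}^2 = -2080/21 + 380*π

u'(x) = 25*sin(5*x) - 4*cos(2*x) - 9*cos(3*x).
Expand u² and (u')² and integrate term by term on (0, π), using: for integers n ≥ 1, ∫_0^π sin²(nx) dx = ∫_0^π cos²(nx) dx = π/2; for n ≠ n', ∫_0^π sin(nx)sin(n'x) dx = ∫_0^π cos(nx)cos(n'x) dx = 0; and by product-to-sum, ∫_0^π sin(nx)cos(n'x) dx = ½∫_0^π [sin((n+n')x) + sin((n−n')x)] dx, which is 0 when n+n' is even and 2n/(n²−n'²) when n+n' is odd (it need not vanish on (0, π)).
  u² squared terms: (-5)²·∫cos(5x)² dx = 25·π/2 = 25*π/2;  (-3)²·∫sin(3x)² dx = 9·π/2 = 9*π/2;  (-2)²·∫sin(2x)² dx = 4·π/2 = 2*π.
  u² cross terms: 2·(-5)·(-3)·∫cos(5x)·sin(3x) dx = 30·(0) = 0;  2·(-5)·(-2)·∫cos(5x)·sin(2x) dx = 20·(-4/21) = -80/21;  2·(-3)·(-2)·∫sin(3x)·sin(2x) dx = 12·(0) = 0.
  So ∫_0^π u² dx = 25*π/2 + 9*π/2 + 2*π + 0 − 80/21 + 0 = -80/21 + 19*π.
  (u')² squared terms: (-9)²·∫cos(3x)² dx = 81·π/2 = 81*π/2;  (-4)²·∫cos(2x)² dx = 16·π/2 = 8*π;  (25)²·∫sin(5x)² dx = 625·π/2 = 625*π/2.
  (u')² cross terms: 2·(-9)·(-4)·∫cos(3x)·cos(2x) dx = 72·(0) = 0;  2·(-9)·(25)·∫cos(3x)·sin(5x) dx = -450·(0) = 0;  2·(-4)·(25)·∫cos(2x)·sin(5x) dx = -200·(10/21) = -2000/21.
  So ∫_0^π (u')² dx = 81*π/2 + 8*π + 625*π/2 + 0 + 0 − 2000/21 = -2000/21 + 361*π.
||u||_{H^1}^2 = (-80/21 + 19*π) + (-2000/21 + 361*π) = -2080/21 + 380*π.


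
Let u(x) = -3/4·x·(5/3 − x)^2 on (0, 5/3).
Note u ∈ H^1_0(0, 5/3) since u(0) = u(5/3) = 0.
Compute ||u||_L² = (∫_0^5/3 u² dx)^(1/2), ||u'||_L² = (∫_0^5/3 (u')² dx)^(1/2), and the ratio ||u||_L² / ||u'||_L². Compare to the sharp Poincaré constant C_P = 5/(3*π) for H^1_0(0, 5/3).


||u||_L² / ||u'||_L² = 5*sqrt(14)/42 < C_P = 5/(3*π).

u(x) = -3/4·x·(5/3 − x)^2, so u'(x) = (5 - 9*x)*(3*x - 5)/12.
u(x) = -3/4·x·(5/3 − x)^2 vanishes at x = 0 and x = 5/3, so u ∈ H^1_0(0, 5/3). Differentiate via the product rule and integrate the resulting polynomials term by term.
  ∫_0^5/3 u² dx = ∫_0^5/3 (9*x^6/16 - 15*x^5/4 + 75*x^4/8 - 125*x^3/12 + 625*x^2/144) dx. Term by term:
    ∫_0^5/3 9*x^6/16 dx = 78125/27216;  ∫_0^5/3 -15*x^5/4 dx = -78125/5832;  ∫_0^5/3 75*x^4/8 dx = 15625/648;
    ∫_0^5/3 -125*x^3/12 dx = -78125/3888;  ∫_0^5/3 625*x^2/144 dx = 78125/11664.
  Sum: 78125/27216 − 78125/5832 + 15625/648 − 78125/3888 + 78125/11664 = 15625/81648.
  ∫_0^5/3 (u')² dx = ∫_0^5/3 (81*x^4/16 - 45*x^3/2 + 275*x^2/8 - 125*x/6 + 625/144) dx. Term by term:
    ∫_0^5/3 81*x^4/16 dx = 625/48;  ∫_0^5/3 -45*x^3/2 dx = -3125/72;  ∫_0^5/3 275*x^2/8 dx = 34375/648;
    ∫_0^5/3 -125*x/6 dx = -3125/108;  ∫_0^5/3 625/144 dx = 3125/432.
  Sum: 625/48 − 3125/72 + 34375/648 − 3125/108 + 3125/432 = 625/648.
∫_0^5/3 u² dx = 15625/81648, so ||u||_L² = 125*sqrt(7)/756.
∫_0^5/3 (u')² dx = 625/648, so ||u'||_L² = 25*sqrt(2)/36.
Ratio ||u||_L² / ||u'||_L² = 5*sqrt(14)/42.
Sharp Poincaré constant on H^1_0(0, 5/3) is C_P = L/π = 5/(3*π), achieved by sin(3*π/5·x).
A polynomial bump cannot attain the sharp Poincaré constant (only the first sine eigenfunction does), so the ratio is strictly less than C_P, consistent with ||u||_L² ≤ C_P ||u'||_L².


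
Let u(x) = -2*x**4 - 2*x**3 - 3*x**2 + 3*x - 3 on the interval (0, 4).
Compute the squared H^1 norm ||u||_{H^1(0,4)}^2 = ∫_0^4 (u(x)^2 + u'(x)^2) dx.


||u||_{H^1}^2 = 146497352/315

The H^1 norm (squared) on an interval (0, L) is
  ||u||_{H^1}^2 = ∫_0^L u(x)^2 dx + ∫_0^L u'(x)^2 dx.
Compute u'(x) = -8*x**3 - 6*x**2 - 6*x + 3.
Then u(x)^2 = 4*x**8 + 8*x**7 + 16*x**6 + 9*x**4 - 6*x**3 + 27*x**2 - 18*x + 9 and u'(x)^2 = 64*x**6 + 96*x**5 + 132*x**4 + 24*x**3 - 36*x + 9.
Integrate each monomial from 0 to 4 using ∫_0^4 c·x^n dx = c·4^(n+1)/(n+1):
  ∫_0^4 u(x)^2 dx = ∫_0^4 (4*x^8 + 8*x^7 + 16*x^6 + 9*x^4 - 6*x^3 + 27*x^2 - 18*x + 9) dx. Term by term:
    ∫_0^4 4*x^8 dx = 1048576/9;  ∫_0^4 8*x^7 dx = 65536;  ∫_0^4 16*x^6 dx = 262144/7;
    ∫_0^4 9*x^4 dx = 9216/5;  ∫_0^4 -6*x^3 dx = -384;  ∫_0^4 27*x^2 dx = 576;
    ∫_0^4 -18*x dx = -144;  ∫_0^4 9 dx = 36.
  Sum: 1048576/9 + 65536 + 262144/7 + 9216/5 − 384 + 576 − 144 + 36 = 69747548/315.
  ∫_0^4 u'(x)^2 dx = ∫_0^4 (64*x^6 + 96*x^5 + 132*x^4 + 24*x^3 - 36*x + 9) dx. Term by term:
    ∫_0^4 64*x^6 dx = 1048576/7;  ∫_0^4 96*x^5 dx = 65536;  ∫_0^4 132*x^4 dx = 135168/5;
    ∫_0^4 24*x^3 dx = 1536;  ∫_0^4 -36*x dx = -288;  ∫_0^4 9 dx = 36.
  Sum: 1048576/7 + 65536 + 135168/5 + 1536 − 288 + 36 = 8527756/35.
Adding: ||u||_{H^1}^2 = 69747548/315 + 8527756/35 = 146497352/315.


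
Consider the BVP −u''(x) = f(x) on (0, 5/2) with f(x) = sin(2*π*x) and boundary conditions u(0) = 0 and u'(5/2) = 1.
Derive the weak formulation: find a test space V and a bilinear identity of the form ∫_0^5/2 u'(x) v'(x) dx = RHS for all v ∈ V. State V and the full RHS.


V = {v ∈ H^1(0, 5/2) : v(0) = 0} (test functions vanish at x = 0 where u is specified); weak form: ∫_0^5/2 u'v' dx = ∫_0^5/2 (sin(2*π*x)) v dx + v(5/2) for all v ∈ V.

Multiply both sides by a test function v and integrate from 0 to 5/2:
  ∫_0^5/2 −u''(x) v(x) dx = ∫_0^5/2 f(x) v(x) dx.
Integrate the LHS by parts once:
  ∫_0^5/2 −u'' v dx = −[u'(x) v(x)]_0^5/2 + ∫_0^5/2 u'(x) v'(x) dx.
Thus ∫_0^5/2 u'(x) v'(x) dx = ∫_0^5/2 f(x) v(x) dx + [u'(x) v(x)]_0^5/2.
Choose V so that boundary terms are either known or forced to vanish.
Mixed BC: u(0) = 0 (Dirichlet) and u'(5/2) = 1 (Neumann). Define V = {v ∈ H^1(0, 5/2) : v(0) = 0}. Then [u' v]_0^5/2 = u'(5/2)·v(5/2) − u'(0)·0 = v(5/2).
Weak formulation: find u (satisfying any essential BC) such that ∫_0^5/2 u'(x) v'(x) dx = ∫_0^5/2 f v dx + v(5/2) for all v ∈ V (Dirichlet at 0 absorbed into V; Neumann datum at x = 5/2 contributes the boundary term).
Substituting f(x) = sin(2*π*x), the right-hand side is ∫_0^5/2 (sin(2*π*x)) v dx + v(5/2).


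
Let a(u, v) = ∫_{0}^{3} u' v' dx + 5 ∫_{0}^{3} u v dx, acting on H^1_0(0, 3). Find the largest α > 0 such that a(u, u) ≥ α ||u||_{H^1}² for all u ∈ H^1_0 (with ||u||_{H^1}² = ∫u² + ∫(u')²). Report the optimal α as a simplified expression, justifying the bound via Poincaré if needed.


α = 1

Coercivity of a(·,·) on H^1_0(0, 3) means a(u, u) ≥ α ||u||_{H^1}² for every u ∈ H^1_0.
The interval has length L = 3, and Poincaré/coercivity depend only on L. Here a(u, u) = ∫(u')² + (5)·∫u².
Here c = 5 ≥ 1, so a(u,u) = ∫(u')² + c∫u² ≥ ∫(u')² + ∫u² = ||u||_{H^1}², i.e. α = 1 works. No larger α is possible: a(u,u) ≥ α||u||_{H^1}² means (1−α)∫(u')² ≥ (α−c)∫u², and for the modes u_n = sin(nπ(x−x₀)/L) (x₀ the left endpoint) one has ∫u_n²/∫(u_n')² = (L/(nπ))² → 0, so a(u_n,u_n)/||u_n||_{H^1}² → 1. Hence the optimal constant is α = 1.
Therefore α = 1.


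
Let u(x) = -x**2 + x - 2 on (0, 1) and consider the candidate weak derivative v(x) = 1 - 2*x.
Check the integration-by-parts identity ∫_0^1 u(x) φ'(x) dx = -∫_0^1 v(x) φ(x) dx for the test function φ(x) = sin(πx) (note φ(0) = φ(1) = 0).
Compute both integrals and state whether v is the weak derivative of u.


LHS = 0, RHS = 0. Yes, v = u' weakly.

u(x) = -x**2 + x - 2, classical derivative u'(x) = 1 - 2*x.
φ(x) = sin(πx), so φ'(x) = π*cos(π*x).
Note φ(0) = φ(1) = 0, so the boundary term u·φ vanishes.
LHS = ∫_0^1 u(x) φ'(x) dx = ∫_0^1 (-π*x^2*cos(π*x) + π*x*cos(π*x) - 2*π*cos(π*x)) dx. Term by term:
  ∫_0^1 -2*π*cos(π*x) dx = 0;  ∫_0^1 π*x*cos(π*x) dx = -2/π;  ∫_0^1 -π*x^2*cos(π*x) dx = 2/π.
Sum: 0 − 2/π + 2/π = 0.
So LHS = 0.
∫_0^1 v(x) φ(x) dx = ∫_0^1 (-2*x*sin(π*x) + sin(π*x)) dx. Term by term:
  ∫_0^1 -2*x*sin(π*x) dx = -2/π;  ∫_0^1 sin(π*x) dx = 2/π.
Sum: -2/π + 2/π = 0.
So RHS = -∫_0^1 v(x) φ(x) dx = 0.
LHS = RHS, so the identity holds for this test φ.
Moreover u is smooth here and v(x) = u'(x) = 1 - 2*x pointwise, so the identity holds for every test function. Hence v is the weak derivative of u.


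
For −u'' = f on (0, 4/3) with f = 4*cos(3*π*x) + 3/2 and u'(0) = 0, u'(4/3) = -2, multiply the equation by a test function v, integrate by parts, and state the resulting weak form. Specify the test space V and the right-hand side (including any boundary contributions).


V = H^1(0, 4/3) (v unrestricted at boundary; u is determined up to an additive constant); weak form: ∫_0^4/3 u'v' dx = ∫_0^4/3 (4*cos(3*π*x) + 3/2) v dx − 2·v(4/3) for all v ∈ V.

Multiply both sides by a test function v and integrate from 0 to 4/3:
  ∫_0^4/3 −u''(x) v(x) dx = ∫_0^4/3 f(x) v(x) dx.
Integrate the LHS by parts once:
  ∫_0^4/3 −u'' v dx = −[u'(x) v(x)]_0^4/3 + ∫_0^4/3 u'(x) v'(x) dx.
Thus ∫_0^4/3 u'(x) v'(x) dx = ∫_0^4/3 f(x) v(x) dx + [u'(x) v(x)]_0^4/3.
Choose V so that boundary terms are either known or forced to vanish.
u has inhomogeneous Neumann u'(0) = 0, u'(4/3) = -2. [u' v]_0^4/3 = (-2)·v(4/3) − (0)·v(0) = − 2·v(4/3). Take V = H^1(0, 4/3); boundary term becomes part of RHS.
Weak formulation: find u (satisfying any essential BC) such that ∫_0^4/3 u'(x) v'(x) dx = ∫_0^4/3 f v dx − 2·v(4/3) for all v ∈ V (Neumann data are natural BCs: they enter the RHS as boundary terms).
Substituting f(x) = 4*cos(3*π*x) + 3/2, the right-hand side is ∫_0^4/3 (4*cos(3*π*x) + 3/2) v dx − 2·v(4/3).
Compatibility check (pure Neumann): taking v ≡ 1 ∈ V gives 0 = ∫_0^4/3 f dx + (-2) − (0), i.e. ∫_0^4/3 f dx must equal u'(0) − u'(4/3) = 2. Indeed ∫_0^4/3 (4*cos(3*π*x) + 3/2) dx = 2, so the data are compatible. The solution is then unique only up to an additive constant (fix it e.g. by requiring ∫_0^4/3 u dx = 0).


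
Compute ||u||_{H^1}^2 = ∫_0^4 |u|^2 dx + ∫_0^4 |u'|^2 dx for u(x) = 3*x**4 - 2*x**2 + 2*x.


||u||_{H^1}^2 = 59149072/105

The H^1 norm (squared) on an interval (0, L) is
  ||u||_{H^1}^2 = ∫_0^L u(x)^2 dx + ∫_0^L u'(x)^2 dx.
Compute u'(x) = 12*x**3 - 4*x + 2.
Then u(x)^2 = 9*x**8 - 12*x**6 + 12*x**5 + 4*x**4 - 8*x**3 + 4*x**2 and u'(x)^2 = 144*x**6 - 96*x**4 + 48*x**3 + 16*x**2 - 16*x + 4.
Integrate each monomial from 0 to 4 using ∫_0^4 c·x^n dx = c·4^(n+1)/(n+1):
  ∫_0^4 u(x)^2 dx = ∫_0^4 (9*x^8 - 12*x^6 + 12*x^5 + 4*x^4 - 8*x^3 + 4*x^2) dx. Term by term:
    ∫_0^4 9*x^8 dx = 262144;  ∫_0^4 -12*x^6 dx = -196608/7;  ∫_0^4 12*x^5 dx = 8192;
    ∫_0^4 4*x^4 dx = 4096/5;  ∫_0^4 -8*x^3 dx = -512;  ∫_0^4 4*x^2 dx = 256/3.
  Sum: 262144 − 196608/7 + 8192 + 4096/5 − 512 + 256/3 = 25477376/105.
  ∫_0^4 u'(x)^2 dx = ∫_0^4 (144*x^6 - 96*x^4 + 48*x^3 + 16*x^2 - 16*x + 4) dx. Term by term:
    ∫_0^4 144*x^6 dx = 2359296/7;  ∫_0^4 -96*x^4 dx = -98304/5;  ∫_0^4 48*x^3 dx = 3072;
    ∫_0^4 16*x^2 dx = 1024/3;  ∫_0^4 -16*x dx = -128;  ∫_0^4 4 dx = 16.
  Sum: 2359296/7 − 98304/5 + 3072 + 1024/3 − 128 + 16 = 33671696/105.
Adding: ||u||_{H^1}^2 = 25477376/105 + 33671696/105 = 59149072/105.


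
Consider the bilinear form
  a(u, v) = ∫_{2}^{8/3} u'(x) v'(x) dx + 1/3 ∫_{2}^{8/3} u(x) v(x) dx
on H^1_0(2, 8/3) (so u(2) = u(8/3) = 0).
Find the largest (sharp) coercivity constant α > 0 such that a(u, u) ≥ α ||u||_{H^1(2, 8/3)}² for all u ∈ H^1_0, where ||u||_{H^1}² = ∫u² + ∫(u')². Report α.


α = (4 + 27*π^2)/(3*(4 + 9*π^2))

Coercivity of a(·,·) on H^1_0(2, 8/3) means a(u, u) ≥ α ||u||_{H^1}² for every u ∈ H^1_0.
The interval has length L = 2/3, and Poincaré/coercivity depend only on L. Here a(u, u) = ∫(u')² + (1/3)·∫u².
Here 0 < c = 1/3 < 1. The condition a(u,u) ≥ α||u||_{H^1}² reads (1−α)∫(u')² ≥ (α−c)∫u². Any admissible α is ≤ 1 (rapidly oscillating u have ∫u²/∫(u')² → 0), and α = 1 would force 0 ≥ (1−c)∫u², impossible since c < 1; so 1−α > 0. By the sharp Poincaré inequality on H^1_0 of an interval of length L, ∫(u')² ≥ (π/L)²∫u² with equality for the first sine mode sin(π(x−x₀)/L) (x₀ the left endpoint), so the inequality holds for all u iff (1−α)(π/L)² ≥ α − c, i.e. α ≤ ((π/L)² + c)/((π/L)² + 1) = (1 + c(L/π)²)/(1 + (L/π)²). With (π/L)² = 9*π^2/4 and c = 1/3, the largest admissible constant is α = ((π/L)² + c)/((π/L)² + 1).
Simplifying, α = (4 + 27*π^2)/(3*(4 + 9*π^2)).


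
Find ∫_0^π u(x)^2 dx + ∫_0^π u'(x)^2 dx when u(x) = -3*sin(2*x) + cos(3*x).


||u||_{H^1(0,π)}^2 = 48 + 55*π/2

u'(x) = -3*sin(3*x) - 6*cos(2*x).
Expand u² and (u')² and integrate term by term on (0, π), using: for integers n ≥ 1, ∫_0^π sin²(nx) dx = ∫_0^π cos²(nx) dx = π/2; for n ≠ n', ∫_0^π sin(nx)sin(n'x) dx = ∫_0^π cos(nx)cos(n'x) dx = 0; and by product-to-sum, ∫_0^π sin(nx)cos(n'x) dx = ½∫_0^π [sin((n+n')x) + sin((n−n')x)] dx, which is 0 when n+n' is even and 2n/(n²−n'²) when n+n' is odd (it need not vanish on (0, π)).
  u² squared terms: (-3)²·∫sin(2x)² dx = 9·π/2 = 9*π/2;  (1)²·∫cos(3x)² dx = 1·π/2 = π/2.
  u² cross terms: 2·(-3)·(1)·∫sin(2x)·cos(3x) dx = -6·(-4/5) = 24/5.
  So ∫_0^π u² dx = 9*π/2 + π/2 + 24/5 = 24/5 + 5*π.
  (u')² squared terms: (-6)²·∫cos(2x)² dx = 36·π/2 = 18*π;  (-3)²·∫sin(3x)² dx = 9·π/2 = 9*π/2.
  (u')² cross terms: 2·(-6)·(-3)·∫cos(2x)·sin(3x) dx = 36·(6/5) = 216/5.
  So ∫_0^π (u')² dx = 18*π + 9*π/2 + 216/5 = 216/5 + 45*π/2.
||u||_{H^1}^2 = (24/5 + 5*π) + (216/5 + 45*π/2) = 48 + 55*π/2.


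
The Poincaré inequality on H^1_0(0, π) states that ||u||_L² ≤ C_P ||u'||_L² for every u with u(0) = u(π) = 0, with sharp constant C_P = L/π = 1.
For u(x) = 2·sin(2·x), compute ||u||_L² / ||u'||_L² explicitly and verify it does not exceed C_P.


||u||_L² / ||u'||_L² = 1/2 < C_P = 1.

u(x) = 2·sin(2·x), so u'(x) = 4*cos(2*x).
Writing u(x) = A·sin(kπx/L) with A = 2 and k = 2, use ∫_0^L sin²(kπx/L) dx = L/2 and ∫_0^L cos²(kπx/L) dx = L/2.
u² = 4·sin²(2·x) and (u')² = 16·cos²(2·x), and each of sin², cos² integrates to L/2 = π/2 over (0, π).
∫_0^π u² dx = 2*π, so ||u||_L² = sqrt(2)*sqrt(π).
∫_0^π (u')² dx = 8*π, so ||u'||_L² = 2*sqrt(2)*sqrt(π).
Ratio ||u||_L² / ||u'||_L² = 1/2.
Sharp Poincaré constant on H^1_0(0, π) is C_P = L/π = 1, achieved by sin(x).
This is the k = 2 harmonic; the ratio L/(kπ) is strictly less than C_P = L/π, consistent with the sharp inequality ||u||_L² ≤ C_P ||u'||_L².


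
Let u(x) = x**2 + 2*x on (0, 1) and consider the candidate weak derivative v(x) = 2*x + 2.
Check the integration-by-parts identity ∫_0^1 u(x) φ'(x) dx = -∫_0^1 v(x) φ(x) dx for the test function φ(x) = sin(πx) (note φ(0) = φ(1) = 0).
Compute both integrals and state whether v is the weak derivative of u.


LHS = -6/π, RHS = -6/π. Yes, v = u' weakly.

u(x) = x**2 + 2*x, classical derivative u'(x) = 2*x + 2.
φ(x) = sin(πx), so φ'(x) = π*cos(π*x).
Note φ(0) = φ(1) = 0, so the boundary term u·φ vanishes.
LHS = ∫_0^1 u(x) φ'(x) dx = ∫_0^1 (π*x^2*cos(π*x) + 2*π*x*cos(π*x)) dx. Term by term:
  ∫_0^1 π*x^2*cos(π*x) dx = -2/π;  ∫_0^1 2*π*x*cos(π*x) dx = -4/π.
Sum: -2/π − 4/π = -6/π.
So LHS = -6/π.
∫_0^1 v(x) φ(x) dx = ∫_0^1 (2*x*sin(π*x) + 2*sin(π*x)) dx. Term by term:
  ∫_0^1 2*sin(π*x) dx = 4/π;  ∫_0^1 2*x*sin(π*x) dx = 2/π.
Sum: 4/π + 2/π = 6/π.
So RHS = -∫_0^1 v(x) φ(x) dx = -6/π.
LHS = RHS, so the identity holds for this test φ.
Moreover u is smooth here and v(x) = u'(x) = 2*x + 2 pointwise, so the identity holds for every test function. Hence v is the weak derivative of u.


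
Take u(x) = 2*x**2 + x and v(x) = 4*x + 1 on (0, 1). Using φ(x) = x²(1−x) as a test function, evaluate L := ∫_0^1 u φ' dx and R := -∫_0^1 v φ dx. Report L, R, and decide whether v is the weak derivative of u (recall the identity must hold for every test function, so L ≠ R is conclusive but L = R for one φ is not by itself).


LHS = -17/60, RHS = -17/60. Yes, v = u' weakly.

u(x) = 2*x**2 + x, classical derivative u'(x) = 4*x + 1.
φ(x) = x²(1−x), so φ'(x) = x*(2 - 3*x).
Note φ(0) = φ(1) = 0, so the boundary term u·φ vanishes.
LHS = ∫_0^1 u(x) φ'(x) dx = ∫_0^1 (-6*x^4 + x^3 + 2*x^2) dx. Term by term:
  ∫_0^1 -6*x^4 dx = -6/5;  ∫_0^1 x^3 dx = 1/4;  ∫_0^1 2*x^2 dx = 2/3.
Sum: -6/5 + 1/4 + 2/3 = -17/60.
So LHS = -17/60.
∫_0^1 v(x) φ(x) dx = ∫_0^1 (-4*x^4 + 3*x^3 + x^2) dx. Term by term:
  ∫_0^1 -4*x^4 dx = -4/5;  ∫_0^1 3*x^3 dx = 3/4;  ∫_0^1 x^2 dx = 1/3.
Sum: -4/5 + 3/4 + 1/3 = 17/60.
So RHS = -∫_0^1 v(x) φ(x) dx = -17/60.
LHS = RHS, so the identity holds for this test φ.
Moreover u is smooth here and v(x) = u'(x) = 4*x + 1 pointwise, so the identity holds for every test function. Hence v is the weak derivative of u.


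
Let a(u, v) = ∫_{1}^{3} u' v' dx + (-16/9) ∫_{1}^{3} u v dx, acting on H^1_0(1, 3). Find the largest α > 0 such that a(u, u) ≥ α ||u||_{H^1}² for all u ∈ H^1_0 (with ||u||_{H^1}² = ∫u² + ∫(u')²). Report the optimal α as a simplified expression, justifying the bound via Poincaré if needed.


α = (-64/9 + π^2)/(4 + π^2)

Coercivity of a(·,·) on H^1_0(1, 3) means a(u, u) ≥ α ||u||_{H^1}² for every u ∈ H^1_0.
The interval has length L = 2, and Poincaré/coercivity depend only on L. Here a(u, u) = ∫(u')² + (-16/9)·∫u².
Here c = -16/9 < 0 with |c| < (π/L)² = π^2/4, so coercivity still holds. The condition a(u,u) ≥ α||u||_{H^1}² reads (1−α)∫(u')² ≥ (α−c)∫u². Any admissible α is ≤ 1 (rapidly oscillating u have ∫u²/∫(u')² → 0), and α = 1 would force 0 ≥ (1−c)∫u², impossible since c < 1; so 1−α > 0. By the sharp Poincaré inequality on H^1_0 of an interval of length L, ∫(u')² ≥ (π/L)²∫u² with equality for the first sine mode sin(π(x−x₀)/L) (x₀ the left endpoint), so the inequality holds for all u iff (1−α)(π/L)² ≥ α − c, i.e. α ≤ ((π/L)² + c)/((π/L)² + 1) = (1 + c(L/π)²)/(1 + (L/π)²). (Direct route, valid since c ≤ 0: Poincaré gives c∫u² ≥ c(L/π)²∫(u')², so a(u,u) ≥ (1 + c(L/π)²)∫(u')², while ||u||_{H^1}² ≤ (1 + (L/π)²)∫(u')²; dividing yields the same α.) With (π/L)² = π^2/4 and c = -16/9, the largest admissible constant is α = ((π/L)² + c)/((π/L)² + 1).
Simplifying, α = (-64/9 + π^2)/(4 + π^2).


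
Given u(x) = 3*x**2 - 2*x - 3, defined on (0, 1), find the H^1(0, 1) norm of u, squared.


||u||_{H^1}^2 = 197/15

The H^1 norm (squared) on an interval (0, L) is
  ||u||_{H^1}^2 = ∫_0^L u(x)^2 dx + ∫_0^L u'(x)^2 dx.
Compute u'(x) = 6*x - 2.
Then u(x)^2 = 9*x**4 - 12*x**3 - 14*x**2 + 12*x + 9 and u'(x)^2 = 36*x**2 - 24*x + 4.
Integrate each monomial from 0 to 1 using ∫_0^1 c·x^n dx = c·1^(n+1)/(n+1):
  ∫_0^1 u(x)^2 dx = ∫_0^1 (9*x^4 - 12*x^3 - 14*x^2 + 12*x + 9) dx. Term by term:
    ∫_0^1 9*x^4 dx = 9/5;  ∫_0^1 -12*x^3 dx = -3;  ∫_0^1 -14*x^2 dx = -14/3;
    ∫_0^1 12*x dx = 6;  ∫_0^1 9 dx = 9.
  Sum: 9/5 − 3 − 14/3 + 6 + 9 = 137/15.
  ∫_0^1 u'(x)^2 dx = ∫_0^1 (36*x^2 - 24*x + 4) dx. Term by term:
    ∫_0^1 36*x^2 dx = 12;  ∫_0^1 -24*x dx = -12;  ∫_0^1 4 dx = 4.
  Sum: 12 − 12 + 4 = 4.
Adding: ||u||_{H^1}^2 = 137/15 + 4 = 197/15.
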